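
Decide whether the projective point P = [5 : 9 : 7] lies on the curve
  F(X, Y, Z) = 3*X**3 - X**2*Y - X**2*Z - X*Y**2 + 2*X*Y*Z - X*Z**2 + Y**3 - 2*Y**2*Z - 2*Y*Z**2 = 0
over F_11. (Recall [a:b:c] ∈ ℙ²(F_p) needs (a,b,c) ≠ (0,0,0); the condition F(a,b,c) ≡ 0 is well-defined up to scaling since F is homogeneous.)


F(5,9,7) ≡ 10 (mod 11); P is NOT on the curve.

Evaluate F(5, 9, 7) term-by-term (mod 11).
  3*X**3 ↦ 3·125·1·1 = 375
  -X**2*Y ↦ -1·25·9·1 = -225
  -X**2*Z ↦ -1·25·1·7 = -175
  -X*Y**2 ↦ -1·5·81·1 = -405
  2*X*Y*Z ↦ 2·5·9·7 = 630
  -X*Z**2 ↦ -1·5·1·49 = -245
  Y**3 ↦ 1·1·729·1 = 729
  -2*Y**2*Z ↦ -2·1·81·7 = -1134
  -2*Y*Z**2 ↦ -2·1·9·49 = -882
Sum: F(5, 9, 7) = (375) + (-225) + (-175) + (-405) + (630) + (-245) + (729) + (-1134) + (-882) = -1332.
Reducing mod 11: -1332 ≡ 10 (mod 11).
Since F(a, b, c) ≡ 10 ≠ 0 (mod 11), P does NOT lie on the curve.


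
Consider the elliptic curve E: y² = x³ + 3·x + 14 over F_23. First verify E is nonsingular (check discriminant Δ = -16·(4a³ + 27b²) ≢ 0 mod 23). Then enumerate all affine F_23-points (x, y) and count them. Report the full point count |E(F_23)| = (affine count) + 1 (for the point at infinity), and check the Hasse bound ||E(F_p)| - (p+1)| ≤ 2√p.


Affine points = {(1, 8), (1, 15), (3, 2), (3, 21), (5, 4), (5, 19), (6, 8), (6, 15), (10, 3), (10, 20), (16, 8), (16, 15), (18, 9), (18, 14), (20, 1), (20, 22), (21, 0)}; affine count = 17; |E(F_23)| = 18.

Discriminant check: Δ ∝ 4a³ + 27b² = 4·3³ + 27·14² = 4·27 + 27·196 ≡ 18 (mod 23). Nonzero ⇒ E is nonsingular.
For each x ∈ F_23, compute rhs = x³ + 3·x + 14 mod 23, then count y ∈ F_23 with y² ≡ rhs.
  x = 0: rhs = 14, matching y values: none (0 points).
  x = 1: rhs = 18, matching y values: 8, 15 (2 points).
  x = 2: rhs = 5, matching y values: none (0 points).
  x = 3: rhs = 4, matching y values: 2, 21 (2 points).
  x = 4: rhs = 21, matching y values: none (0 points).
  x = 5: rhs = 16, matching y values: 4, 19 (2 points).
  x = 6: rhs = 18, matching y values: 8, 15 (2 points).
  x = 7: rhs = 10, matching y values: none (0 points).
  x = 8: rhs = 21, matching y values: none (0 points).
  x = 9: rhs = 11, matching y values: none (0 points).
  x = 10: rhs = 9, matching y values: 3, 20 (2 points).
  x = 11: rhs = 21, matching y values: none (0 points).
  x = 12: rhs = 7, matching y values: none (0 points).
  x = 13: rhs = 19, matching y values: none (0 points).
  x = 14: rhs = 17, matching y values: none (0 points).
  x = 15: rhs = 7, matching y values: none (0 points).
  x = 16: rhs = 18, matching y values: 8, 15 (2 points).
  x = 17: rhs = 10, matching y values: none (0 points).
  x = 18: rhs = 12, matching y values: 9, 14 (2 points).
  x = 19: rhs = 7, matching y values: none (0 points).
  x = 20: rhs = 1, matching y values: 1, 22 (2 points).
  x = 21: rhs = 0, matching y values: 0 (1 points).
  x = 22: rhs = 10, matching y values: none (0 points).
Total affine count: 17.
Full point count |E(F_23)| = 17 + 1 = 18.
Hasse bound: |18 − (23+1)| = |-6| = 6 ≤ 2√23 ≈ 9.5917 ✓.


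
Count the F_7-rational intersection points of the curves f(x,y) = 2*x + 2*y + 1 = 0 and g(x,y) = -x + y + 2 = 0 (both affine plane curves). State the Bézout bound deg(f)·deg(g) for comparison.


Common zeros: {(6, 4)}; count = 1; Bézout bound = 1.

deg(f) = 1, deg(g) = 1, so Bézout bound = 1.
Scan x ∈ F_7. For each x, list the y ∈ F_7 with f(x, y) ≡ 0 and those with g(x, y) ≡ 0 (mod 7); the common zeros in that column are the intersection.
  x = 0: f ≡ 0 at y ∈ {3}; g ≡ 0 at y ∈ {5}; common: ∅.
  x = 1: f ≡ 0 at y ∈ {2}; g ≡ 0 at y ∈ {6}; common: ∅.
  x = 2: f ≡ 0 at y ∈ {1}; g ≡ 0 at y ∈ {0}; common: ∅.
  x = 3: f ≡ 0 at y ∈ {0}; g ≡ 0 at y ∈ {1}; common: ∅.
  x = 4: f ≡ 0 at y ∈ {6}; g ≡ 0 at y ∈ {2}; common: ∅.
  x = 5: f ≡ 0 at y ∈ {5}; g ≡ 0 at y ∈ {3}; common: ∅.
  x = 6: f ≡ 0 at y ∈ {4}; g ≡ 0 at y ∈ {4}; common: {4}.
Collecting: common zeros = {(6, 4)}, so the count is 1.
Comparison with the Bézout bound: 1 ≤ 1 = deg(f)·deg(g), as expected for curves with no common component (the bound is attained).


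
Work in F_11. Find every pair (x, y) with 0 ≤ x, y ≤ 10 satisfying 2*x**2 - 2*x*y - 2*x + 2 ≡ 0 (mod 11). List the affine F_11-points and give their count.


Affine F_11-points: {(1, 1), (2, 7), (3, 6), (4, 6), (5, 2), (6, 7), (7, 3), (8, 3), (9, 2), (10, 8)}; count = 10.

For each of the 121 pairs (x, y) ∈ F_11², evaluate f(x, y) mod 11. Record the zeros.
  x = 0: [0↦2, 1↦2, 2↦2, 3↦2, 4↦2, 5↦2, 6↦2, 7↦2, 8↦2, 9↦2, 10↦2]  zeros at y ∈ ∅
  x = 1: [0↦2, 1↦0, 2↦9, 3↦7, 4↦5, 5↦3, 6↦1, 7↦10, 8↦8, 9↦6, 10↦4]  zeros at y ∈ {1}
  x = 2: [0↦6, 1↦2, 2↦9, 3↦5, 4↦1, 5↦8, 6↦4, 7↦0, 8↦7, 9↦3, 10↦10]  zeros at y ∈ {7}
  x = 3: [0↦3, 1↦8, 2↦2, 3↦7, 4↦1, 5↦6, 6↦0, 7↦5, 8↦10, 9↦4, 10↦9]  zeros at y ∈ {6}
  x = 4: [0↦4, 1↦7, 2↦10, 3↦2, 4↦5, 5↦8, 6↦0, 7↦3, 8↦6, 9↦9, 10↦1]  zeros at y ∈ {6}
  x = 5: [0↦9, 1↦10, 2↦0, 3↦1, 4↦2, 5↦3, 6↦4, 7↦5, 8↦6, 9↦7, 10↦8]  zeros at y ∈ {2}
  x = 6: [0↦7, 1↦6, 2↦5, 3↦4, 4↦3, 5↦2, 6↦1, 7↦0, 8↦10, 9↦9, 10↦8]  zeros at y ∈ {7}
  x = 7: [0↦9, 1↦6, 2↦3, 3↦0, 4↦8, 5↦5, 6↦2, 7↦10, 8↦7, 9↦4, 10↦1]  zeros at y ∈ {3}
  x = 8: [0↦4, 1↦10, 2↦5, 3↦0, 4↦6, 5↦1, 6↦7, 7↦2, 8↦8, 9↦3, 10↦9]  zeros at y ∈ {3}
  x = 9: [0↦3, 1↦7, 2↦0, 3↦4, 4↦8, 5↦1, 6↦5, 7↦9, 8↦2, 9↦6, 10↦10]  zeros at y ∈ {2}
  x = 10: [0↦6, 1↦8, 2↦10, 3↦1, 4↦3, 5↦5, 6↦7, 7↦9, 8↦0, 9↦2, 10↦4]  zeros at y ∈ {8}
Collecting zeros: affine points = {(1, 1), (2, 7), (3, 6), (4, 6), (5, 2), (6, 7), (7, 3), (8, 3), (9, 2), (10, 8)}.
Total count |C(F_11)_aff| = 10.


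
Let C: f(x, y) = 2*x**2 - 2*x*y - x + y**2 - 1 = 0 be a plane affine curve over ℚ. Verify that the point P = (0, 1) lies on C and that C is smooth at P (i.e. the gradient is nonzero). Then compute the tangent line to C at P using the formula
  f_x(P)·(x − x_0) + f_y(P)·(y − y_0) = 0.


Tangent line at P: -3*x + 2*y - 2 = 0.

Step 1: f(0, 1) = 0, so P lies on C.
Step 2: partial derivatives
  f_x(x, y) = 4*x - 2*y - 1, f_y(x, y) = -2*x + 2*y.
  f_x(P) = -3, f_y(P) = 2 (gradient nonzero, so P is smooth).
Step 3: tangent line at P: -3·(x − 0) + 2·(y − 1) = 0.
Expanding: -3*x + 2*y - 2 = 0.


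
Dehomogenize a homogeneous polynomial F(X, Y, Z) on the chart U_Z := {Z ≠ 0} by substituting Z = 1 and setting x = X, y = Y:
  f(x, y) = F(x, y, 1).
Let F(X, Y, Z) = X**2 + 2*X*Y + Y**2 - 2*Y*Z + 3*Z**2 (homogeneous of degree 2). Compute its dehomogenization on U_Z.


f(x, y) = x**2 + 2*x*y + y**2 - 2*y + 3

On U_Z we set Z = 1. Each monomial c·X^i·Y^j·Z^k in F becomes c·x^i·y^j·1^k = c·x^i·y^j.
Substituting Z = 1: F(X, Y, 1) = x**2 + 2*x*y + y**2 - 2*y + 3.
Note: deg(f) ≤ deg(F) = 2; strict inequality happens when F is divisible by Z (lost terms).


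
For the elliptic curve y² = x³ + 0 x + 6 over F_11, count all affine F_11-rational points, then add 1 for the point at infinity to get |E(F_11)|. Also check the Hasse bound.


Affine points = {(2, 5), (2, 6), (3, 0), (4, 2), (4, 9), (8, 1), (8, 10), (9, 3), (9, 8), (10, 4), (10, 7)}; affine count = 11; |E(F_11)| = 12.

Discriminant check: Δ ∝ 4a³ + 27b² = 4·0³ + 27·6² = 4·0 + 27·36 ≡ 4 (mod 11). Nonzero ⇒ E is nonsingular.
For each x ∈ F_11, compute rhs = x³ + 0·x + 6 mod 11, then count y ∈ F_11 with y² ≡ rhs.
  x = 0: rhs = 6, matching y values: none (0 points).
  x = 1: rhs = 7, matching y values: none (0 points).
  x = 2: rhs = 3, matching y values: 5, 6 (2 points).
  x = 3: rhs = 0, matching y values: 0 (1 points).
  x = 4: rhs = 4, matching y values: 2, 9 (2 points).
  x = 5: rhs = 10, matching y values: none (0 points).
  x = 6: rhs = 2, matching y values: none (0 points).
  x = 7: rhs = 8, matching y values: none (0 points).
  x = 8: rhs = 1, matching y values: 1, 10 (2 points).
  x = 9: rhs = 9, matching y values: 3, 8 (2 points).
  x = 10: rhs = 5, matching y values: 4, 7 (2 points).
Total affine count: 11.
Full point count |E(F_11)| = 11 + 1 = 12.
Hasse bound: |12 − (11+1)| = |0| = 0 ≤ 2√11 ≈ 6.6332 ✓.


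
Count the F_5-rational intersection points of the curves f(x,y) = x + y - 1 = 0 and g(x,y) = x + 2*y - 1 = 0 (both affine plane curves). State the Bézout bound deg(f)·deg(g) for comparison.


Common zeros: {(1, 0)}; count = 1; Bézout bound = 1.

deg(f) = 1, deg(g) = 1, so Bézout bound = 1.
Scan x ∈ F_5. For each x, list the y ∈ F_5 with f(x, y) ≡ 0 and those with g(x, y) ≡ 0 (mod 5); the common zeros in that column are the intersection.
  x = 0: f ≡ 0 at y ∈ {1}; g ≡ 0 at y ∈ {3}; common: ∅.
  x = 1: f ≡ 0 at y ∈ {0}; g ≡ 0 at y ∈ {0}; common: {0}.
  x = 2: f ≡ 0 at y ∈ {4}; g ≡ 0 at y ∈ {2}; common: ∅.
  x = 3: f ≡ 0 at y ∈ {3}; g ≡ 0 at y ∈ {4}; common: ∅.
  x = 4: f ≡ 0 at y ∈ {2}; g ≡ 0 at y ∈ {1}; common: ∅.
Collecting: common zeros = {(1, 0)}, so the count is 1.
Comparison with the Bézout bound: 1 ≤ 1 = deg(f)·deg(g), as expected for curves with no common component (the bound is attained).


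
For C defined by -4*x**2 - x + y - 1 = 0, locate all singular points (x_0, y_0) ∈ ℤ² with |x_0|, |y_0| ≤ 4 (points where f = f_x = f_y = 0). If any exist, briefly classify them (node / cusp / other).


No singular points in the scanned grid; C is smooth there.

Compute partial derivatives:
  f_x = -8*x - 1.
  f_y = 1.
f_y = 1 is a nonzero constant, so f_y never vanishes: no point (x, y) can satisfy f = f_x = f_y = 0. In particular no (x, y) ∈ {−4, ..., 4}² is singular; the curve is smooth.


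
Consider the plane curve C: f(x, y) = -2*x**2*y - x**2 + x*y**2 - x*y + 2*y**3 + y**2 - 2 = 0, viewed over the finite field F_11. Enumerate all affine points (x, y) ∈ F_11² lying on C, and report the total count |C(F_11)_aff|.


Affine F_11-points: {(1, 10), (2, 1), (3, 0), (6, 4), (8, 0), (8, 2), (8, 10), (9, 1), (10, 2), (10, 4), (10, 5)}; count = 11.

For each of the 121 pairs (x, y) ∈ F_11², evaluate f(x, y) mod 11. Record the zeros.
  x = 0: [0↦9, 1↦1, 2↦7, 3↦6, 4↦10, 5↦9, 6↦4, 7↦7, 8↦8, 9↦8, 10↦8]  zeros at y ∈ ∅
  x = 1: [0↦8, 1↦9, 2↦4, 3↦5, 4↦2, 5↦7, 6↦10, 7↦1, 8↦3, 9↦6, 10↦0]  zeros at y ∈ {10}
  x = 2: [0↦5, 1↦0, 2↦2, 3↦1, 4↦9, 5↦5, 6↦1, 7↦9, 8↦8, 9↦10, 10↦5]  zeros at y ∈ {1}
  x = 3: [0↦0, 1↦7, 2↦1, 3↦5, 4↦9, 5↦3, 6↦10, 7↦9, 8↦1, 9↦9, 10↦1]  zeros at y ∈ {0}
  x = 4: [0↦4, 1↦8, 2↦1, 3↦6, 4↦2, 5↦1, 6↦4, 7↦1, 8↦4, 9↦3, 10↦10]  zeros at y ∈ ∅
  x = 5: [0↦6, 1↦3, 2↦2, 3↦4, 4↦10, 5↦10, 6↦5, 7↦7, 8↦6, 9↦3, 10↦10]  zeros at y ∈ ∅
  x = 6: [0↦6, 1↦3, 2↦4, 3↦10, 4↦0, 5↦8, 6↦2, 7↦5, 8↦7, 9↦9, 10↦1]  zeros at y ∈ {4}
  x = 7: [0↦4, 1↦8, 2↦7, 3↦2, 4↦5, 5↦6, 6↦6, 7↦6, 8↦7, 9↦10, 10↦5]  zeros at y ∈ ∅
  x = 8: [0↦0, 1↦7, 2↦0, 3↦2, 4↦3, 5↦4, 6↦6, 7↦10, 8↦6, 9↦6, 10↦0]  zeros at y ∈ {0, 2, 10}
  x = 9: [0↦5, 1↦0, 2↦5, 3↦10, 4↦5, 5↦2, 6↦2, 7↦6, 8↦4, 9↦8, 10↦8]  zeros at y ∈ {1}
  x = 10: [0↦8, 1↦9, 2↦0, 3↦4, 4↦0, 5↦0, 6↦5, 7↦5, 8↦1, 9↦5, 10↦7]  zeros at y ∈ {2, 4, 5}
Collecting zeros: affine points = {(1, 10), (2, 1), (3, 0), (6, 4), (8, 0), (8, 2), (8, 10), (9, 1), (10, 2), (10, 4), (10, 5)}.
Total count |C(F_11)_aff| = 11.


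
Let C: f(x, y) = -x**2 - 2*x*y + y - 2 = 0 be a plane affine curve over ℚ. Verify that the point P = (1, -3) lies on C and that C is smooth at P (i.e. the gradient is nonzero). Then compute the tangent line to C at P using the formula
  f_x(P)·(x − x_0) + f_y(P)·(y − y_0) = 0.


Tangent line at P: 4*x - y - 7 = 0.

Step 1: f(1, -3) = 0, so P lies on C.
Step 2: partial derivatives
  f_x(x, y) = -2*x - 2*y, f_y(x, y) = 1 - 2*x.
  f_x(P) = 4, f_y(P) = -1 (gradient nonzero, so P is smooth).
Step 3: tangent line at P: 4·(x − 1) + -1·(y − -3) = 0.
Expanding: 4*x - y - 7 = 0.


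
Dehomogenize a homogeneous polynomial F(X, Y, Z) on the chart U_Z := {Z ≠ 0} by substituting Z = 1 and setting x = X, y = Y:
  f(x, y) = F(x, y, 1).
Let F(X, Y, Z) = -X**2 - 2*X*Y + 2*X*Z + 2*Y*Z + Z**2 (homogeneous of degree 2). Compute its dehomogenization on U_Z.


f(x, y) = -x**2 - 2*x*y + 2*x + 2*y + 1

On U_Z we set Z = 1. Each monomial c·X^i·Y^j·Z^k in F becomes c·x^i·y^j·1^k = c·x^i·y^j.
Substituting Z = 1: F(X, Y, 1) = -x**2 - 2*x*y + 2*x + 2*y + 1.
Note: deg(f) ≤ deg(F) = 2; strict inequality happens when F is divisible by Z (lost terms).


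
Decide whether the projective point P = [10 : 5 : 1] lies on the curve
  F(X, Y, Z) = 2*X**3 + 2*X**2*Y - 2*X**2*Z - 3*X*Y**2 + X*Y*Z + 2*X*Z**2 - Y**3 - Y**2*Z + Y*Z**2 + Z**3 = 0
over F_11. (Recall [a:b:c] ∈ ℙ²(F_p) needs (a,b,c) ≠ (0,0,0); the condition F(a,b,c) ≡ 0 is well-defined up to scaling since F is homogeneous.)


F(10,5,1) ≡ 7 (mod 11); P is NOT on the curve.

Evaluate F(10, 5, 1) term-by-term (mod 11).
  2*X**3 ↦ 2·1000·1·1 = 2000
  2*X**2*Y ↦ 2·100·5·1 = 1000
  -2*X**2*Z ↦ -2·100·1·1 = -200
  -3*X*Y**2 ↦ -3·10·25·1 = -750
  X*Y*Z ↦ 1·10·5·1 = 50
  2*X*Z**2 ↦ 2·10·1·1 = 20
  -Y**3 ↦ -1·1·125·1 = -125
  -Y**2*Z ↦ -1·1·25·1 = -25
  Y*Z**2 ↦ 1·1·5·1 = 5
  Z**3 ↦ 1·1·1·1 = 1
Sum: F(10, 5, 1) = (2000) + (1000) + (-200) + (-750) + (50) + (20) + (-125) + (-25) + (5) + (1) = 1976.
Reducing mod 11: 1976 ≡ 7 (mod 11).
Since F(a, b, c) ≡ 7 ≠ 0 (mod 11), P does NOT lie on the curve.


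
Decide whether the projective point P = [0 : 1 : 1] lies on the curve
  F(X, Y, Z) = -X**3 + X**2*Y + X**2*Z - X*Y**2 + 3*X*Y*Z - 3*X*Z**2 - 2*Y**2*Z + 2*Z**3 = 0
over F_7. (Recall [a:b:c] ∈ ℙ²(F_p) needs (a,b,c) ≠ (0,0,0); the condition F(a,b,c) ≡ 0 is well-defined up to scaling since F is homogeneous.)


F(0,1,1) ≡ 0 (mod 7); P is on the curve.

Evaluate F(0, 1, 1) term-by-term (mod 7).
  -X**3 ↦ -1·0·1·1 = 0
  X**2*Y ↦ 1·0·1·1 = 0
  X**2*Z ↦ 1·0·1·1 = 0
  -X*Y**2 ↦ -1·0·1·1 = 0
  3*X*Y*Z ↦ 3·0·1·1 = 0
  -3*X*Z**2 ↦ -3·0·1·1 = 0
  -2*Y**2*Z ↦ -2·1·1·1 = -2
  2*Z**3 ↦ 2·1·1·1 = 2
Sum: F(0, 1, 1) = (0) + (0) + (0) + (0) + (0) + (0) + (-2) + (2) = 0.
Reducing mod 7: 0 ≡ 0 (mod 7).
Since F(a, b, c) ≡ 0 (mod 7), P lies on the curve.


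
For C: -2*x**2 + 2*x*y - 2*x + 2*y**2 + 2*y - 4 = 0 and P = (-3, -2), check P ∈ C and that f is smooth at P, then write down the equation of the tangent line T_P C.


Tangent line at P: 6*x - 12*y - 6 = 0.

Step 1: f(-3, -2) = 0, so P lies on C.
Step 2: partial derivatives
  f_x(x, y) = -4*x + 2*y - 2, f_y(x, y) = 2*x + 4*y + 2.
  f_x(P) = 6, f_y(P) = -12 (gradient nonzero, so P is smooth).
Step 3: tangent line at P: 6·(x − -3) + -12·(y − -2) = 0.
Expanding: 6*x - 12*y - 6 = 0.


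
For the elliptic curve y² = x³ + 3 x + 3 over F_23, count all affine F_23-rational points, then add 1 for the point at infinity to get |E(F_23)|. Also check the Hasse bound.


Affine points = {(0, 7), (0, 16), (3, 4), (3, 19), (9, 0), (13, 10), (13, 13), (14, 11), (14, 12), (18, 1), (18, 22), (20, 6), (20, 17), (21, 9), (21, 14)}; affine count = 15; |E(F_23)| = 16.

Discriminant check: Δ ∝ 4a³ + 27b² = 4·3³ + 27·3² = 4·27 + 27·9 ≡ 6 (mod 23). Nonzero ⇒ E is nonsingular.
For each x ∈ F_23, compute rhs = x³ + 3·x + 3 mod 23, then count y ∈ F_23 with y² ≡ rhs.
  x = 0: rhs = 3, matching y values: 7, 16 (2 points).
  x = 1: rhs = 7, matching y values: none (0 points).
  x = 2: rhs = 17, matching y values: none (0 points).
  x = 3: rhs = 16, matching y values: 4, 19 (2 points).
  x = 4: rhs = 10, matching y values: none (0 points).
  x = 5: rhs = 5, matching y values: none (0 points).
  x = 6: rhs = 7, matching y values: none (0 points).
  x = 7: rhs = 22, matching y values: none (0 points).
  x = 8: rhs = 10, matching y values: none (0 points).
  x = 9: rhs = 0, matching y values: 0 (1 points).
  x = 10: rhs = 21, matching y values: none (0 points).
  x = 11: rhs = 10, matching y values: none (0 points).
  x = 12: rhs = 19, matching y values: none (0 points).
  x = 13: rhs = 8, matching y values: 10, 13 (2 points).
  x = 14: rhs = 6, matching y values: 11, 12 (2 points).
  x = 15: rhs = 19, matching y values: none (0 points).
  x = 16: rhs = 7, matching y values: none (0 points).
  x = 17: rhs = 22, matching y values: none (0 points).
  x = 18: rhs = 1, matching y values: 1, 22 (2 points).
  x = 19: rhs = 19, matching y values: none (0 points).
  x = 20: rhs = 13, matching y values: 6, 17 (2 points).
  x = 21: rhs = 12, matching y values: 9, 14 (2 points).
  x = 22: rhs = 22, matching y values: none (0 points).
Total affine count: 15.
Full point count |E(F_23)| = 15 + 1 = 16.
Hasse bound: |16 − (23+1)| = |-8| = 8 ≤ 2√23 ≈ 9.5917 ✓.


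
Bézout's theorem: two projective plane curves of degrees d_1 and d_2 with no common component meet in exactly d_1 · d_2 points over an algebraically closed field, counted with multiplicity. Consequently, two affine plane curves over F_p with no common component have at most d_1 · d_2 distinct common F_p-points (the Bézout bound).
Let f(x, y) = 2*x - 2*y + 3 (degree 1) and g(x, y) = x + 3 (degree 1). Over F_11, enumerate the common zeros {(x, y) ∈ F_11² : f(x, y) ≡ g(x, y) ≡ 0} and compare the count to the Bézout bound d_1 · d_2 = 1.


Common zeros: {(8, 4)}; count = 1; Bézout bound = 1.

deg(f) = 1, deg(g) = 1, so Bézout bound = 1.
Scan x ∈ F_11. For each x, list the y ∈ F_11 with f(x, y) ≡ 0 and those with g(x, y) ≡ 0 (mod 11); the common zeros in that column are the intersection.
  x = 0: f ≡ 0 at y ∈ {7}; g ≡ 0 at y ∈ ∅; common: ∅.
  x = 1: f ≡ 0 at y ∈ {8}; g ≡ 0 at y ∈ ∅; common: ∅.
  x = 2: f ≡ 0 at y ∈ {9}; g ≡ 0 at y ∈ ∅; common: ∅.
  x = 3: f ≡ 0 at y ∈ {10}; g ≡ 0 at y ∈ ∅; common: ∅.
  x = 4: f ≡ 0 at y ∈ {0}; g ≡ 0 at y ∈ ∅; common: ∅.
  x = 5: f ≡ 0 at y ∈ {1}; g ≡ 0 at y ∈ ∅; common: ∅.
  x = 6: f ≡ 0 at y ∈ {2}; g ≡ 0 at y ∈ ∅; common: ∅.
  x = 7: f ≡ 0 at y ∈ {3}; g ≡ 0 at y ∈ ∅; common: ∅.
  x = 8: f ≡ 0 at y ∈ {4}; g ≡ 0 at y ∈ {0, 1, 2, 3, 4, 5, 6, 7, 8, 9, 10}; common: {4}.
  x = 9: f ≡ 0 at y ∈ {5}; g ≡ 0 at y ∈ ∅; common: ∅.
  x = 10: f ≡ 0 at y ∈ {6}; g ≡ 0 at y ∈ ∅; common: ∅.
Collecting: common zeros = {(8, 4)}, so the count is 1.
Comparison with the Bézout bound: 1 ≤ 1 = deg(f)·deg(g), as expected for curves with no common component (the bound is attained).


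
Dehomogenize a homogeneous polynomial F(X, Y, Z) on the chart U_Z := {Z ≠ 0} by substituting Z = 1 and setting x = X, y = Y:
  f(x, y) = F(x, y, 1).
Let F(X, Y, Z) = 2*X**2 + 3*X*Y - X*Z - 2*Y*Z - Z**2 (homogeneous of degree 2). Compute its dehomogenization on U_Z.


f(x, y) = 2*x**2 + 3*x*y - x - 2*y - 1

On U_Z we set Z = 1. Each monomial c·X^i·Y^j·Z^k in F becomes c·x^i·y^j·1^k = c·x^i·y^j.
Substituting Z = 1: F(X, Y, 1) = 2*x**2 + 3*x*y - x - 2*y - 1.
Note: deg(f) ≤ deg(F) = 2; strict inequality happens when F is divisible by Z (lost terms).


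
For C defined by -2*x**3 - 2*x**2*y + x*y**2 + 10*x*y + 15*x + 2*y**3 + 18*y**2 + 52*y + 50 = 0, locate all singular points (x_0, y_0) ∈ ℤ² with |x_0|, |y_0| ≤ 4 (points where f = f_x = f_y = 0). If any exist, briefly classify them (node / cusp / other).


Singular points: {(1, -3)}; classification: cusp.

Compute partial derivatives:
  f_x = -6*x**2 - 4*x*y + y**2 + 10*y + 15.
  f_y = -2*x**2 + 2*x*y + 10*x + 6*y**2 + 36*y + 52.
Scan x_0 ∈ {−4, ..., 4}. For each x_0, f_y(x_0, y) is a polynomial in y; find its integer roots y ∈ {−4, ..., 4}, then test f_x and f at those candidates.
  x = -4: f_y(-4, y) = 6*y**2 + 28*y - 20; no integer root y with |y| ≤ 4.
  x = -3: f_y(-3, y) = 6*y**2 + 30*y + 4; no integer root y with |y| ≤ 4.
  x = -2: f_y(-2, y) = 6*y**2 + 32*y + 24; no integer root y with |y| ≤ 4.
  x = -1: f_y(-1, y) = 6*y**2 + 34*y + 40; vanishes at y ∈ {-4}. (-1, -4): f_x = -31 ≠ 0.
  x = 0: f_y(0, y) = 6*y**2 + 36*y + 52; no integer root y with |y| ≤ 4.
  x = 1: f_y(1, y) = 6*y**2 + 38*y + 60; vanishes at y ∈ {-3}. (1, -3): f_x = 0, f = 0 — SINGULAR.
  x = 2: f_y(2, y) = 6*y**2 + 40*y + 64; vanishes at y ∈ {-4}. (2, -4): f_x = -1 ≠ 0.
  x = 3: f_y(3, y) = 6*y**2 + 42*y + 64; no integer root y with |y| ≤ 4.
  x = 4: f_y(4, y) = 6*y**2 + 44*y + 60; no integer root y with |y| ≤ 4.
Only singular point on the grid: (1, -3).
Classify: substitute x = 1 + u, y = -3 + v and expand: f = -2*u**3 - 2*u**2*v + u*v**2 + 2*v**3 + v**2.
No constant or linear terms (consistent with a singular point). Quadratic part: v**2. Cubic part: -2*u**3 - 2*u**2*v + u*v**2 + 2*v**3.
The quadratic part v**2 is a perfect square, so there is a single (double) tangent line v = 0, i.e. y = -3. Restricting the cubic part to that line (v = 0) leaves -2*u**3 ≠ 0, so f is not divisible by v and the branch is v² ≈ 2*u**3 to lowest order — this is a cusp.
Classification: cusp.


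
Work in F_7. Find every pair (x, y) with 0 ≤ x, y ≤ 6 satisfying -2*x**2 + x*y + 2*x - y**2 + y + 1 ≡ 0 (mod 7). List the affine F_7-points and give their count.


Affine F_7-points: {(1, 4), (1, 5), (2, 4), (2, 6), (3, 2), (6, 2), (6, 5)}; count = 7.

For each of the 49 pairs (x, y) ∈ F_7², evaluate f(x, y) mod 7. Record the zeros.
  x = 0: [0↦1, 1↦1, 2↦6, 3↦2, 4↦3, 5↦2, 6↦6]  zeros at y ∈ ∅
  x = 1: [0↦1, 1↦2, 2↦1, 3↦5, 4↦0, 5↦0, 6↦5]  zeros at y ∈ {4, 5}
  x = 2: [0↦4, 1↦6, 2↦6, 3↦4, 4↦0, 5↦1, 6↦0]  zeros at y ∈ {4, 6}
  x = 3: [0↦3, 1↦6, 2↦0, 3↦6, 4↦3, 5↦5, 6↦5]  zeros at y ∈ {2}
  x = 4: [0↦5, 1↦2, 2↦4, 3↦4, 4↦2, 5↦5, 6↦6]  zeros at y ∈ ∅
  x = 5: [0↦3, 1↦1, 2↦4, 3↦5, 4↦4, 5↦1, 6↦3]  zeros at y ∈ ∅
  x = 6: [0↦4, 1↦3, 2↦0, 3↦2, 4↦2, 5↦0, 6↦3]  zeros at y ∈ {2, 5}
Collecting zeros: affine points = {(1, 4), (1, 5), (2, 4), (2, 6), (3, 2), (6, 2), (6, 5)}.
Total count |C(F_7)_aff| = 7.


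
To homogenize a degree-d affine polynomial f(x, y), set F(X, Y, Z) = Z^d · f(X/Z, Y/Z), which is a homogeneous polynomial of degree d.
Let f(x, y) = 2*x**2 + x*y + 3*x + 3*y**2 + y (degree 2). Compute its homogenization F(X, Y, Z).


F(X, Y, Z) = 2*X**2 + X*Y + 3*X*Z + 3*Y**2 + Y*Z

deg(f) = 2.
Substitute x = X/Z, y = Y/Z into f, then multiply by Z^2.
  monomial 2·x^2·y^0 ↦ 2·X^2·Y^0·Z^0.
  monomial 1·x^1·y^1 ↦ 1·X^1·Y^1·Z^0.
  monomial 3·x^1·y^0 ↦ 3·X^1·Y^0·Z^1.
  monomial 3·x^0·y^2 ↦ 3·X^0·Y^2·Z^0.
  monomial 1·x^0·y^1 ↦ 1·X^0·Y^1·Z^1.
Collecting: F(X, Y, Z) = 2*X**2 + X*Y + 3*X*Z + 3*Y**2 + Y*Z.


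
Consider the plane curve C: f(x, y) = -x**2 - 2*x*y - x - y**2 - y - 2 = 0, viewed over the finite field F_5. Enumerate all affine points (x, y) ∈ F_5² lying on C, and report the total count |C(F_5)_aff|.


Affine F_5-points: ∅; count = 0.

For each of the 25 pairs (x, y) ∈ F_5², evaluate f(x, y) mod 5. Record the zeros.
  x = 0: [0↦3, 1↦1, 2↦2, 3↦1, 4↦3]  zeros at y ∈ ∅
  x = 1: [0↦1, 1↦2, 2↦1, 3↦3, 4↦3]  zeros at y ∈ ∅
  x = 2: [0↦2, 1↦1, 2↦3, 3↦3, 4↦1]  zeros at y ∈ ∅
  x = 3: [0↦1, 1↦3, 2↦3, 3↦1, 4↦2]  zeros at y ∈ ∅
  x = 4: [0↦3, 1↦3, 2↦1, 3↦2, 4↦1]  zeros at y ∈ ∅
Collecting zeros: affine points = ∅.
Total count |C(F_5)_aff| = 0.


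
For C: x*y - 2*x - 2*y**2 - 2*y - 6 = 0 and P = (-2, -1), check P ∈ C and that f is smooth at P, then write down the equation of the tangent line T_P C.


Tangent line at P: -3*x - 6 = 0.

Step 1: f(-2, -1) = 0, so P lies on C.
Step 2: partial derivatives
  f_x(x, y) = y - 2, f_y(x, y) = x - 4*y - 2.
  f_x(P) = -3, f_y(P) = 0 (gradient nonzero, so P is smooth).
Step 3: tangent line at P: -3·(x − -2) + 0·(y − -1) = 0.
Expanding: -3*x - 6 = 0.


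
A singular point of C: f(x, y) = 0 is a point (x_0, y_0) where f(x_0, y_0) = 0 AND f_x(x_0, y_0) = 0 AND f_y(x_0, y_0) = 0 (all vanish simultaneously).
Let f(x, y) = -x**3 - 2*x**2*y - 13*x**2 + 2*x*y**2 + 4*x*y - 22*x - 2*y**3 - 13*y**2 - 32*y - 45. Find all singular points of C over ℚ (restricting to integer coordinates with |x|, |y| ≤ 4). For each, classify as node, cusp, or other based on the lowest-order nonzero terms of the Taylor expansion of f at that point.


Singular points: {(-2, -3)}; classification: node.

Compute partial derivatives:
  f_x = -3*x**2 - 4*x*y - 26*x + 2*y**2 + 4*y - 22.
  f_y = -2*x**2 + 4*x*y + 4*x - 6*y**2 - 26*y - 32.
Scan x_0 ∈ {−4, ..., 4}. For each x_0, f_y(x_0, y) is a polynomial in y; find its integer roots y ∈ {−4, ..., 4}, then test f_x and f at those candidates.
  x = -4: f_y(-4, y) = -6*y**2 - 42*y - 80; no integer root y with |y| ≤ 4.
  x = -3: f_y(-3, y) = -6*y**2 - 38*y - 62; no integer root y with |y| ≤ 4.
  x = -2: f_y(-2, y) = -6*y**2 - 34*y - 48; vanishes at y ∈ {-3}. (-2, -3): f_x = 0, f = 0 — SINGULAR.
  x = -1: f_y(-1, y) = -6*y**2 - 30*y - 38; no integer root y with |y| ≤ 4.
  x = 0: f_y(0, y) = -6*y**2 - 26*y - 32; no integer root y with |y| ≤ 4.
  x = 1: f_y(1, y) = -6*y**2 - 22*y - 30; no integer root y with |y| ≤ 4.
  x = 2: f_y(2, y) = -6*y**2 - 18*y - 32; no integer root y with |y| ≤ 4.
  x = 3: f_y(3, y) = -6*y**2 - 14*y - 38; no integer root y with |y| ≤ 4.
  x = 4: f_y(4, y) = -6*y**2 - 10*y - 48; no integer root y with |y| ≤ 4.
Only singular point on the grid: (-2, -3).
Classify: substitute x = -2 + u, y = -3 + v and expand: f = -u**3 - 2*u**2*v - u**2 + 2*u*v**2 - 2*v**3 + v**2.
No constant or linear terms (consistent with a singular point). Quadratic part: -u**2 + v**2. Cubic part: -u**3 - 2*u**2*v + 2*u*v**2 - 2*v**3.
The quadratic part v**2 - u**2 = (v − u)(v + u) splits into two distinct linear factors, so there are two distinct tangent lines y − -3 = ±(x − -2) — this is a node (ordinary double point).
Classification: node.


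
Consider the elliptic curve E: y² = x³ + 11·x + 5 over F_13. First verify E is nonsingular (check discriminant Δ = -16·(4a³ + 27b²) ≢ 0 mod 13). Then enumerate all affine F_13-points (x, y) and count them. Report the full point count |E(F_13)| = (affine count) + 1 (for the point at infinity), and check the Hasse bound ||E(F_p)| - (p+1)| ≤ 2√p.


Affine points = {(1, 2), (1, 11), (2, 3), (2, 10), (3, 0), (4, 3), (4, 10), (5, 4), (5, 9), (6, 1), (6, 12), (7, 3), (7, 10), (9, 1), (9, 12), (10, 6), (10, 7), (11, 1), (11, 12)}; affine count = 19; |E(F_13)| = 20.

Discriminant check: Δ ∝ 4a³ + 27b² = 4·11³ + 27·5² = 4·1331 + 27·25 ≡ 6 (mod 13). Nonzero ⇒ E is nonsingular.
For each x ∈ F_13, compute rhs = x³ + 11·x + 5 mod 13, then count y ∈ F_13 with y² ≡ rhs.
  x = 0: rhs = 5, matching y values: none (0 points).
  x = 1: rhs = 4, matching y values: 2, 11 (2 points).
  x = 2: rhs = 9, matching y values: 3, 10 (2 points).
  x = 3: rhs = 0, matching y values: 0 (1 points).
  x = 4: rhs = 9, matching y values: 3, 10 (2 points).
  x = 5: rhs = 3, matching y values: 4, 9 (2 points).
  x = 6: rhs = 1, matching y values: 1, 12 (2 points).
  x = 7: rhs = 9, matching y values: 3, 10 (2 points).
  x = 8: rhs = 7, matching y values: none (0 points).
  x = 9: rhs = 1, matching y values: 1, 12 (2 points).
  x = 10: rhs = 10, matching y values: 6, 7 (2 points).
  x = 11: rhs = 1, matching y values: 1, 12 (2 points).
  x = 12: rhs = 6, matching y values: none (0 points).
Total affine count: 19.
Full point count |E(F_13)| = 19 + 1 = 20.
Hasse bound: |20 − (13+1)| = |6| = 6 ≤ 2√13 ≈ 7.2111 ✓.


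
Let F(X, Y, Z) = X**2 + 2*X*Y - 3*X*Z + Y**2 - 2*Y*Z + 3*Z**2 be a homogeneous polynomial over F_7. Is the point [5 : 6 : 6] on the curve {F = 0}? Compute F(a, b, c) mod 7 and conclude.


F(5,6,6) ≡ 4 (mod 7); P is NOT on the curve.

Evaluate F(5, 6, 6) term-by-term (mod 7).
  X**2 ↦ 1·25·1·1 = 25
  2*X*Y ↦ 2·5·6·1 = 60
  -3*X*Z ↦ -3·5·1·6 = -90
  Y**2 ↦ 1·1·36·1 = 36
  -2*Y*Z ↦ -2·1·6·6 = -72
  3*Z**2 ↦ 3·1·1·36 = 108
Sum: F(5, 6, 6) = (25) + (60) + (-90) + (36) + (-72) + (108) = 67.
Reducing mod 7: 67 ≡ 4 (mod 7).
Since F(a, b, c) ≡ 4 ≠ 0 (mod 7), P does NOT lie on the curve.


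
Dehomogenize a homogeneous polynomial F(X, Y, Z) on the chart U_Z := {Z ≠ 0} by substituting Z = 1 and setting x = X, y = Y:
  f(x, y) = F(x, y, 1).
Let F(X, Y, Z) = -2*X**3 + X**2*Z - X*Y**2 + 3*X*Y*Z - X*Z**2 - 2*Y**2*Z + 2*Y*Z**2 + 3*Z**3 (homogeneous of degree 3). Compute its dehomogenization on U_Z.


f(x, y) = -2*x**3 + x**2 - x*y**2 + 3*x*y - x - 2*y**2 + 2*y + 3

On U_Z we set Z = 1. Each monomial c·X^i·Y^j·Z^k in F becomes c·x^i·y^j·1^k = c·x^i·y^j.
Substituting Z = 1: F(X, Y, 1) = -2*x**3 + x**2 - x*y**2 + 3*x*y - x - 2*y**2 + 2*y + 3.
Note: deg(f) ≤ deg(F) = 3; strict inequality happens when F is divisible by Z (lost terms).


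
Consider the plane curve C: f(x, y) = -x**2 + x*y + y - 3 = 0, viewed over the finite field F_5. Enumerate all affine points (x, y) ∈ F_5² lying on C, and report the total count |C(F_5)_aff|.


Affine F_5-points: {(0, 3), (1, 2), (2, 4), (3, 3)}; count = 4.

For each of the 25 pairs (x, y) ∈ F_5², evaluate f(x, y) mod 5. Record the zeros.
  x = 0: [0↦2, 1↦3, 2↦4, 3↦0, 4↦1]  zeros at y ∈ {3}
  x = 1: [0↦1, 1↦3, 2↦0, 3↦2, 4↦4]  zeros at y ∈ {2}
  x = 2: [0↦3, 1↦1, 2↦4, 3↦2, 4↦0]  zeros at y ∈ {4}
  x = 3: [0↦3, 1↦2, 2↦1, 3↦0, 4↦4]  zeros at y ∈ {3}
  x = 4: [0↦1, 1↦1, 2↦1, 3↦1, 4↦1]  zeros at y ∈ ∅
Collecting zeros: affine points = {(0, 3), (1, 2), (2, 4), (3, 3)}.
Total count |C(F_5)_aff| = 4.


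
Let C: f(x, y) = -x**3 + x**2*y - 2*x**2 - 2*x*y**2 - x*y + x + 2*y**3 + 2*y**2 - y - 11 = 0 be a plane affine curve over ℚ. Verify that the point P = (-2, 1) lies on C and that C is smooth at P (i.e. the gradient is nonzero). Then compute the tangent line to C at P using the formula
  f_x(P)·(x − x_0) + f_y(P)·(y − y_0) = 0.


Tangent line at P: -10*x + 23*y - 43 = 0.

Step 1: f(-2, 1) = 0, so P lies on C.
Step 2: partial derivatives
  f_x(x, y) = -3*x**2 + 2*x*y - 4*x - 2*y**2 - y + 1, f_y(x, y) = x**2 - 4*x*y - x + 6*y**2 + 4*y - 1.
  f_x(P) = -10, f_y(P) = 23 (gradient nonzero, so P is smooth).
Step 3: tangent line at P: -10·(x − -2) + 23·(y − 1) = 0.
Expanding: -10*x + 23*y - 43 = 0.


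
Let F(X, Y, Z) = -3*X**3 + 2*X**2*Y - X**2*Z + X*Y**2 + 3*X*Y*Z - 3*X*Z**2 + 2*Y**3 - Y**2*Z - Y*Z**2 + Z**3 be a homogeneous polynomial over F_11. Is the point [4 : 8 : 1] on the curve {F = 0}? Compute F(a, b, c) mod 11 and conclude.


F(4,8,1) ≡ 10 (mod 11); P is NOT on the curve.

Evaluate F(4, 8, 1) term-by-term (mod 11).
  -3*X**3 ↦ -3·64·1·1 = -192
  2*X**2*Y ↦ 2·16·8·1 = 256
  -X**2*Z ↦ -1·16·1·1 = -16
  X*Y**2 ↦ 1·4·64·1 = 256
  3*X*Y*Z ↦ 3·4·8·1 = 96
  -3*X*Z**2 ↦ -3·4·1·1 = -12
  2*Y**3 ↦ 2·1·512·1 = 1024
  -Y**2*Z ↦ -1·1·64·1 = -64
  -Y*Z**2 ↦ -1·1·8·1 = -8
  Z**3 ↦ 1·1·1·1 = 1
Sum: F(4, 8, 1) = (-192) + (256) + (-16) + (256) + (96) + (-12) + (1024) + (-64) + (-8) + (1) = 1341.
Reducing mod 11: 1341 ≡ 10 (mod 11).
Since F(a, b, c) ≡ 10 ≠ 0 (mod 11), P does NOT lie on the curve.


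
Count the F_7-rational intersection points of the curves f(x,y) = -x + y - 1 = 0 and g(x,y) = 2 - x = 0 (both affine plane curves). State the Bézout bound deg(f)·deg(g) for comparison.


Common zeros: {(2, 3)}; count = 1; Bézout bound = 1.

deg(f) = 1, deg(g) = 1, so Bézout bound = 1.
Scan x ∈ F_7. For each x, list the y ∈ F_7 with f(x, y) ≡ 0 and those with g(x, y) ≡ 0 (mod 7); the common zeros in that column are the intersection.
  x = 0: f ≡ 0 at y ∈ {1}; g ≡ 0 at y ∈ ∅; common: ∅.
  x = 1: f ≡ 0 at y ∈ {2}; g ≡ 0 at y ∈ ∅; common: ∅.
  x = 2: f ≡ 0 at y ∈ {3}; g ≡ 0 at y ∈ {0, 1, 2, 3, 4, 5, 6}; common: {3}.
  x = 3: f ≡ 0 at y ∈ {4}; g ≡ 0 at y ∈ ∅; common: ∅.
  x = 4: f ≡ 0 at y ∈ {5}; g ≡ 0 at y ∈ ∅; common: ∅.
  x = 5: f ≡ 0 at y ∈ {6}; g ≡ 0 at y ∈ ∅; common: ∅.
  x = 6: f ≡ 0 at y ∈ {0}; g ≡ 0 at y ∈ ∅; common: ∅.
Collecting: common zeros = {(2, 3)}, so the count is 1.
Comparison with the Bézout bound: 1 ≤ 1 = deg(f)·deg(g), as expected for curves with no common component (the bound is attained).


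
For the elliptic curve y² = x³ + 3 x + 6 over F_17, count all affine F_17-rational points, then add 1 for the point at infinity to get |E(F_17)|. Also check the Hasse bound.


Affine points = {(3, 5), (3, 12), (6, 6), (6, 11), (7, 8), (7, 9), (8, 7), (8, 10), (10, 4), (10, 13), (12, 6), (12, 11), (13, 7), (13, 10), (14, 2), (14, 15), (15, 3), (15, 14), (16, 6), (16, 11)}; affine count = 20; |E(F_17)| = 21.

Discriminant check: Δ ∝ 4a³ + 27b² = 4·3³ + 27·6² = 4·27 + 27·36 ≡ 9 (mod 17). Nonzero ⇒ E is nonsingular.
For each x ∈ F_17, compute rhs = x³ + 3·x + 6 mod 17, then count y ∈ F_17 with y² ≡ rhs.
  x = 0: rhs = 6, matching y values: none (0 points).
  x = 1: rhs = 10, matching y values: none (0 points).
  x = 2: rhs = 3, matching y values: none (0 points).
  x = 3: rhs = 8, matching y values: 5, 12 (2 points).
  x = 4: rhs = 14, matching y values: none (0 points).
  x = 5: rhs = 10, matching y values: none (0 points).
  x = 6: rhs = 2, matching y values: 6, 11 (2 points).
  x = 7: rhs = 13, matching y values: 8, 9 (2 points).
  x = 8: rhs = 15, matching y values: 7, 10 (2 points).
  x = 9: rhs = 14, matching y values: none (0 points).
  x = 10: rhs = 16, matching y values: 4, 13 (2 points).
  x = 11: rhs = 10, matching y values: none (0 points).
  x = 12: rhs = 2, matching y values: 6, 11 (2 points).
  x = 13: rhs = 15, matching y values: 7, 10 (2 points).
  x = 14: rhs = 4, matching y values: 2, 15 (2 points).
  x = 15: rhs = 9, matching y values: 3, 14 (2 points).
  x = 16: rhs = 2, matching y values: 6, 11 (2 points).
Total affine count: 20.
Full point count |E(F_17)| = 20 + 1 = 21.
Hasse bound: |21 − (17+1)| = |3| = 3 ≤ 2√17 ≈ 8.2462 ✓.


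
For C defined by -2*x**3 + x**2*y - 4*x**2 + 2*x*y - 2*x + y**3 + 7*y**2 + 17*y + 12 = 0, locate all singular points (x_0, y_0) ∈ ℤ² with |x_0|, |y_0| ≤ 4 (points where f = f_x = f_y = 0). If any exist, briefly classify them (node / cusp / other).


Singular points: {(-1, -2)}; classification: cusp.

Compute partial derivatives:
  f_x = -6*x**2 + 2*x*y - 8*x + 2*y - 2.
  f_y = x**2 + 2*x + 3*y**2 + 14*y + 17.
Scan x_0 ∈ {−4, ..., 4}. For each x_0, f_y(x_0, y) is a polynomial in y; find its integer roots y ∈ {−4, ..., 4}, then test f_x and f at those candidates.
  x = -4: f_y(-4, y) = 3*y**2 + 14*y + 25; no integer root y with |y| ≤ 4.
  x = -3: f_y(-3, y) = 3*y**2 + 14*y + 20; no integer root y with |y| ≤ 4.
  x = -2: f_y(-2, y) = 3*y**2 + 14*y + 17; no integer root y with |y| ≤ 4.
  x = -1: f_y(-1, y) = 3*y**2 + 14*y + 16; vanishes at y ∈ {-2}. (-1, -2): f_x = 0, f = 0 — SINGULAR.
  x = 0: f_y(0, y) = 3*y**2 + 14*y + 17; no integer root y with |y| ≤ 4.
  x = 1: f_y(1, y) = 3*y**2 + 14*y + 20; no integer root y with |y| ≤ 4.
  x = 2: f_y(2, y) = 3*y**2 + 14*y + 25; no integer root y with |y| ≤ 4.
  x = 3: f_y(3, y) = 3*y**2 + 14*y + 32; no integer root y with |y| ≤ 4.
  x = 4: f_y(4, y) = 3*y**2 + 14*y + 41; no integer root y with |y| ≤ 4.
Only singular point on the grid: (-1, -2).
Classify: substitute x = -1 + u, y = -2 + v and expand: f = -2*u**3 + u**2*v + v**3 + v**2.
No constant or linear terms (consistent with a singular point). Quadratic part: v**2. Cubic part: -2*u**3 + u**2*v + v**3.
The quadratic part v**2 is a perfect square, so there is a single (double) tangent line v = 0, i.e. y = -2. Restricting the cubic part to that line (v = 0) leaves -2*u**3 ≠ 0, so f is not divisible by v and the branch is v² ≈ 2*u**3 to lowest order — this is a cusp.
Classification: cusp.


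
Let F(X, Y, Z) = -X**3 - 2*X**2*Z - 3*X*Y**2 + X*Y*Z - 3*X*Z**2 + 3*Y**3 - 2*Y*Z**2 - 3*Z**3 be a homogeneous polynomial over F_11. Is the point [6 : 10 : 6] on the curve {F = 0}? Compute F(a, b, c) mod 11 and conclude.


F(6,10,6) ≡ 7 (mod 11); P is NOT on the curve.

Evaluate F(6, 10, 6) term-by-term (mod 11).
  -X**3 ↦ -1·216·1·1 = -216
  -2*X**2*Z ↦ -2·36·1·6 = -432
  -3*X*Y**2 ↦ -3·6·100·1 = -1800
  X*Y*Z ↦ 1·6·10·6 = 360
  -3*X*Z**2 ↦ -3·6·1·36 = -648
  3*Y**3 ↦ 3·1·1000·1 = 3000
  -2*Y*Z**2 ↦ -2·1·10·36 = -720
  -3*Z**3 ↦ -3·1·1·216 = -648
Sum: F(6, 10, 6) = (-216) + (-432) + (-1800) + (360) + (-648) + (3000) + (-720) + (-648) = -1104.
Reducing mod 11: -1104 ≡ 7 (mod 11).
Since F(a, b, c) ≡ 7 ≠ 0 (mod 11), P does NOT lie on the curve.


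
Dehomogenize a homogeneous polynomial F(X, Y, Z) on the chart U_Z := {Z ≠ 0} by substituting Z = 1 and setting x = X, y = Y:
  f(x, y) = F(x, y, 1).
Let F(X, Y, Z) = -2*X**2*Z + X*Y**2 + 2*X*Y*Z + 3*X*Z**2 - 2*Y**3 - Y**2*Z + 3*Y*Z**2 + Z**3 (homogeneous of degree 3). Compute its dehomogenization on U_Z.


f(x, y) = -2*x**2 + x*y**2 + 2*x*y + 3*x - 2*y**3 - y**2 + 3*y + 1

On U_Z we set Z = 1. Each monomial c·X^i·Y^j·Z^k in F becomes c·x^i·y^j·1^k = c·x^i·y^j.
Substituting Z = 1: F(X, Y, 1) = -2*x**2 + x*y**2 + 2*x*y + 3*x - 2*y**3 - y**2 + 3*y + 1.
Note: deg(f) ≤ deg(F) = 3; strict inequality happens when F is divisible by Z (lost terms).


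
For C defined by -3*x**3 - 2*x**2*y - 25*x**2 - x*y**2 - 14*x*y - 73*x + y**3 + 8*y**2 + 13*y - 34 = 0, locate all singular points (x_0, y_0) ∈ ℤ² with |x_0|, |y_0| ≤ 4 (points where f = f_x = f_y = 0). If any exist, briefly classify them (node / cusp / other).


Singular points: {(-2, -3)}; classification: node.

Compute partial derivatives:
  f_x = -9*x**2 - 4*x*y - 50*x - y**2 - 14*y - 73.
  f_y = -2*x**2 - 2*x*y - 14*x + 3*y**2 + 16*y + 13.
Scan x_0 ∈ {−4, ..., 4}. For each x_0, f_y(x_0, y) is a polynomial in y; find its integer roots y ∈ {−4, ..., 4}, then test f_x and f at those candidates.
  x = -4: f_y(-4, y) = 3*y**2 + 24*y + 37; no integer root y with |y| ≤ 4.
  x = -3: f_y(-3, y) = 3*y**2 + 22*y + 37; no integer root y with |y| ≤ 4.
  x = -2: f_y(-2, y) = 3*y**2 + 20*y + 33; vanishes at y ∈ {-3}. (-2, -3): f_x = 0, f = 0 — SINGULAR.
  x = -1: f_y(-1, y) = 3*y**2 + 18*y + 25; no integer root y with |y| ≤ 4.
  x = 0: f_y(0, y) = 3*y**2 + 16*y + 13; vanishes at y ∈ {-1}. (0, -1): f_x = -60 ≠ 0.
  x = 1: f_y(1, y) = 3*y**2 + 14*y - 3; no integer root y with |y| ≤ 4.
  x = 2: f_y(2, y) = 3*y**2 + 12*y - 23; no integer root y with |y| ≤ 4.
  x = 3: f_y(3, y) = 3*y**2 + 10*y - 47; no integer root y with |y| ≤ 4.
  x = 4: f_y(4, y) = 3*y**2 + 8*y - 75; no integer root y with |y| ≤ 4.
Only singular point on the grid: (-2, -3).
Classify: substitute x = -2 + u, y = -3 + v and expand: f = -3*u**3 - 2*u**2*v - u**2 - u*v**2 + v**3 + v**2.
No constant or linear terms (consistent with a singular point). Quadratic part: -u**2 + v**2. Cubic part: -3*u**3 - 2*u**2*v - u*v**2 + v**3.
The quadratic part v**2 - u**2 = (v − u)(v + u) splits into two distinct linear factors, so there are two distinct tangent lines y − -3 = ±(x − -2) — this is a node (ordinary double point).
Classification: node.


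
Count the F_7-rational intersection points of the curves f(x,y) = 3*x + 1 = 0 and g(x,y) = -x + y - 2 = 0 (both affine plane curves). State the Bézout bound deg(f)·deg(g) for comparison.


Common zeros: {(2, 4)}; count = 1; Bézout bound = 1.

deg(f) = 1, deg(g) = 1, so Bézout bound = 1.
Scan x ∈ F_7. For each x, list the y ∈ F_7 with f(x, y) ≡ 0 and those with g(x, y) ≡ 0 (mod 7); the common zeros in that column are the intersection.
  x = 0: f ≡ 0 at y ∈ ∅; g ≡ 0 at y ∈ {2}; common: ∅.
  x = 1: f ≡ 0 at y ∈ ∅; g ≡ 0 at y ∈ {3}; common: ∅.
  x = 2: f ≡ 0 at y ∈ {0, 1, 2, 3, 4, 5, 6}; g ≡ 0 at y ∈ {4}; common: {4}.
  x = 3: f ≡ 0 at y ∈ ∅; g ≡ 0 at y ∈ {5}; common: ∅.
  x = 4: f ≡ 0 at y ∈ ∅; g ≡ 0 at y ∈ {6}; common: ∅.
  x = 5: f ≡ 0 at y ∈ ∅; g ≡ 0 at y ∈ {0}; common: ∅.
  x = 6: f ≡ 0 at y ∈ ∅; g ≡ 0 at y ∈ {1}; common: ∅.
Collecting: common zeros = {(2, 4)}, so the count is 1.
Comparison with the Bézout bound: 1 ≤ 1 = deg(f)·deg(g), as expected for curves with no common component (the bound is attained).
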